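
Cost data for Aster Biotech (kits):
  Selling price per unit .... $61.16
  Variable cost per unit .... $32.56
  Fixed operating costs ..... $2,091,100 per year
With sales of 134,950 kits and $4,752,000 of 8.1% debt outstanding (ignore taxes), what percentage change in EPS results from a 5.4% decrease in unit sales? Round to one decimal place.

At 134,950 units, contribution = 134,950 × $28.60 = $3,859,570.00.
Subtracting fixed costs: EBIT = $3,859,570.00 − $2,091,100 = $1,768,470.00.
After interest of $384,912.00, pre-tax earnings = $1,383,558.00.
Degree of combined leverage = contribution ÷ (EBIT − I) = $3,859,570.00 ÷ $1,383,558.00 = 2.7896.
%ΔEPS = DCL × %ΔSales = 2.7896 × -5.4% = -15.1%.

-15.1%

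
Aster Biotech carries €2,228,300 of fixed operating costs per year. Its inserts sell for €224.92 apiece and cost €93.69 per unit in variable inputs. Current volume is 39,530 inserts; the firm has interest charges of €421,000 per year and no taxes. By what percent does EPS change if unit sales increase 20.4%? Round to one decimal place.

+41.7%

At 39,530 units, contribution = 39,530 × €131.23 = €5,187,521.90.
EBIT = €5,187,521.90 − €2,228,300 = €2,959,221.90.
Interest = €421,000.00, so EBIT − I = €2,538,221.90.
DCL = total CM / (EBIT − I) = €5,187,521.90 / €2,538,221.90 = 2.0438.
%ΔEPS = DCL × %ΔSales = 2.0438 × +20.4% = +41.7%.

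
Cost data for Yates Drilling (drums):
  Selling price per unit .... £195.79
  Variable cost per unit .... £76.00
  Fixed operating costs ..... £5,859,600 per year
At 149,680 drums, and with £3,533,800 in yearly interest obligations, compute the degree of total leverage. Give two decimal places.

At 149,680 units, contribution = 149,680 × £119.79 = £17,930,167.20.
Subtracting fixed costs: EBIT = £17,930,167.20 − £5,859,600 = £12,070,567.20. Interest = £3,533,800.00.
DOL = £17,930,167.20 ÷ £12,070,567.20 = 1.4854; DFL = £12,070,567.20 ÷ £8,536,767.20 = 1.4140.
Combined leverage = 1.4854 × 1.4140 = 2.1004.

2.10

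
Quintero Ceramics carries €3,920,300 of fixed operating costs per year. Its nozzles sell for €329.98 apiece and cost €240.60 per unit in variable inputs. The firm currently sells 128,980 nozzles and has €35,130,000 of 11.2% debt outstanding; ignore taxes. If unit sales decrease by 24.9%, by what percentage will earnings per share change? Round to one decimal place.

Total contribution margin = 128,980 × €89.38 = €11,528,232.40.
Subtracting fixed costs: EBIT = €11,528,232.40 − €3,920,300 = €7,607,932.40.
After interest of €3,934,560.00, pre-tax earnings = €3,673,372.40.
Degree of combined leverage = contribution ÷ (EBIT − I) = €11,528,232.40 ÷ €3,673,372.40 = 3.1383.
%ΔEPS = DCL × %ΔSales = 3.1383 × -24.9% = -78.1%.

-78.1%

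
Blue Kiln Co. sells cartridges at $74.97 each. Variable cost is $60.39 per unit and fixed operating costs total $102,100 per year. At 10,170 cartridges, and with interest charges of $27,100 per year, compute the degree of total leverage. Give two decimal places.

7.77

Contribution at this volume is 10,170 × $14.58 = $148,278.60.
EBIT = $148,278.60 − $102,100 = $46,178.60. Interest = $27,100.00, so EBIT − I = $19,078.60.
DCL = contribution ÷ (EBIT − I) = $148,278.60 ÷ $19,078.60 = 7.7720.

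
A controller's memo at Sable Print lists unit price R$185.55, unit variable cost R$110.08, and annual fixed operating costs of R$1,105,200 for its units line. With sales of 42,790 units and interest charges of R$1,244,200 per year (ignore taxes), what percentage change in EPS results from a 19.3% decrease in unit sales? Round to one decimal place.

Contribution at this volume is 42,790 × R$75.47 = R$3,229,361.30.
EBIT = R$3,229,361.30 − R$1,105,200 = R$2,124,161.30.
Interest = R$1,244,200.00, so EBIT − I = R$879,961.30.
DCL = total CM / (EBIT − I) = R$3,229,361.30 / R$879,961.30 = 3.6699.
%ΔEPS = DCL × %ΔSales = 3.6699 × -19.3% = -70.8%.

-70.8%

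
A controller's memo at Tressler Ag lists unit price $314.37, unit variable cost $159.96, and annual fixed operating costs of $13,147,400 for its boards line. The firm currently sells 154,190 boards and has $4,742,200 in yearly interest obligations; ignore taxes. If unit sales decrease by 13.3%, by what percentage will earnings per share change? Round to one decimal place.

-53.5%

Contribution at this volume is 154,190 × $154.41 = $23,808,477.90.
Operating income = contribution − fixed costs = $23,808,477.90 − $13,147,400 = $10,661,077.90.
Interest = $4,742,200.00, so EBIT − I = $5,918,877.90.
Degree of combined leverage = contribution ÷ (EBIT − I) = $23,808,477.90 ÷ $5,918,877.90 = 4.0225.
EPS therefore changes by 4.0225 × (-13.3%) = -53.5%.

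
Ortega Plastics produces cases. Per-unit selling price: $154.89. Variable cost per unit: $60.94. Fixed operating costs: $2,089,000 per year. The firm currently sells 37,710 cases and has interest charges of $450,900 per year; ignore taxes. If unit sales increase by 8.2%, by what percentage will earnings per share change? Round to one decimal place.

+29.0%

At 37,710 units, contribution = 37,710 × $93.95 = $3,542,854.50.
EBIT = $3,542,854.50 − $2,089,000 = $1,453,854.50.
Interest = $450,900.00, so EBIT − I = $1,002,954.50.
Degree of combined leverage = contribution ÷ (EBIT − I) = $3,542,854.50 ÷ $1,002,954.50 = 3.5324.
EPS therefore changes by 3.5324 × (+8.2%) = +29.0%.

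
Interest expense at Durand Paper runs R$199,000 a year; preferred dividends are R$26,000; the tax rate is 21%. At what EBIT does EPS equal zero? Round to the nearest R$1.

Grossing the preferred dividend up to pre-tax terms: R$26,000 / (1 − 0.21) = R$32,911.39.
Financial break-even EBIT = interest + D_p ÷ (1 − t) = R$199,000 + R$32,911.39 = R$231,911.39.

R$231,911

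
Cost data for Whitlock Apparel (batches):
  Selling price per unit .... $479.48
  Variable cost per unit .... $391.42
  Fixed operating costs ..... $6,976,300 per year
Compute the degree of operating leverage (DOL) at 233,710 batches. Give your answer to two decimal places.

1.51

Contribution at this volume is 233,710 × $88.06 = $20,580,502.60.
Subtracting fixed costs: EBIT = $20,580,502.60 − $6,976,300 = $13,604,202.60.
Degree of operating leverage = $20,580,502.60 / $13,604,202.60 = 1.5128.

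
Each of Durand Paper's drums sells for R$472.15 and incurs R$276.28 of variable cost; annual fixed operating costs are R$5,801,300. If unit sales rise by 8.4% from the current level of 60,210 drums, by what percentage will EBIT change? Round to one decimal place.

Total contribution margin = 60,210 × R$195.87 = R$11,793,332.70.
EBIT = R$11,793,332.70 − R$5,801,300 = R$5,992,032.70.
So DOL = total CM / EBIT = R$11,793,332.70 / R$5,992,032.70 = 1.9682.
Operating income changes by 1.9682 × +8.4% = +16.5%.

+16.5%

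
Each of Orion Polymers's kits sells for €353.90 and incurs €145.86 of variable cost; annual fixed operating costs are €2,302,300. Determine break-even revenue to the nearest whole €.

€3,916,477

Contribution margin per unit = €353.90 − €145.86 = €208.04, a CM ratio of €208.04 ÷ €353.90 = 0.5878.
Break-even revenue = fixed costs × price ÷ CM = €2,302,300 × €353.90 ÷ €208.04 = €3,916,477.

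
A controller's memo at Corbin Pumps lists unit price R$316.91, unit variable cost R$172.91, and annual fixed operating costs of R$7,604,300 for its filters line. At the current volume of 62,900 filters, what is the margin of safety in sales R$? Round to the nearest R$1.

R$3,198,370

Contribution margin per unit = R$316.91 − R$172.91 = R$144.00. Break-even units = R$7,604,300 ÷ R$144.00 = 52,807.64; break-even revenue = 52,807.64 × R$316.91 = R$16,735,268.84.
Actual sales revenue = 62,900 × R$316.91 = R$19,933,639.00.
Margin of safety = R$19,933,639.00 − R$16,735,268.84 = R$3,198,370.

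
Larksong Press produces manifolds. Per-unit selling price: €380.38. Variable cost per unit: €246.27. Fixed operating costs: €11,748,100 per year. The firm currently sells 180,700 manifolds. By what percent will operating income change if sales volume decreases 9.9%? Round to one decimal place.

At 180,700 units, contribution = 180,700 × €134.11 = €24,233,677.00.
Subtracting fixed costs: EBIT = €24,233,677.00 − €11,748,100 = €12,485,577.00.
DOL = contribution ÷ EBIT = €24,233,677.00 ÷ €12,485,577.00 = 1.9409.
Operating income changes by 1.9409 × -9.9% = -19.2%.

-19.2%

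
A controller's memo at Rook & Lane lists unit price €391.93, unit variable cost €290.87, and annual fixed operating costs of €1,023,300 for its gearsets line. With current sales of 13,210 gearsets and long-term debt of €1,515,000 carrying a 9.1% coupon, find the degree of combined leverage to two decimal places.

7.68

At 13,210 units, contribution = 13,210 × €101.06 = €1,335,002.60.
Subtracting fixed costs: EBIT = €1,335,002.60 − €1,023,300 = €311,702.60. Interest = €137,865.00.
DOL = €1,335,002.60 ÷ €311,702.60 = 4.2829; DFL = €311,702.60 ÷ €173,837.60 = 1.7931.
DCL = DOL × DFL = 4.2829 × 1.7931 = 7.6797.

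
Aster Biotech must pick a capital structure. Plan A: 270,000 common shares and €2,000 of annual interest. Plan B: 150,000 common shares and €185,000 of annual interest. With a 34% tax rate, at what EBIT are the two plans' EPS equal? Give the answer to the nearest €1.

€413,750

At indifference, (EBIT − 2,000)(1 − t)/270,000 = (EBIT − 185,000)(1 − t)/150,000.
Cancelling (1 − t) and cross-multiplying: 150,000·(EBIT − 2,000) = 270,000·(EBIT − 185,000).
EBIT × (270,000 − 150,000) = 185,000 × 270,000 − 2,000 × 150,000 = 49,650,000,000, so EBIT = 49,650,000,000 ÷ 120,000 = 413,750.00.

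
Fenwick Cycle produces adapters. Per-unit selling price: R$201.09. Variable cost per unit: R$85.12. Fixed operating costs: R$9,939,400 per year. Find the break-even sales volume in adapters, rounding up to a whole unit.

Contribution margin per unit = R$201.09 − R$85.12 = R$115.97.
Break-even volume = fixed costs ÷ CM per unit = R$9,939,400 ÷ R$115.97 = 85,706.65, so 85,707 adapters.

85,707 adapters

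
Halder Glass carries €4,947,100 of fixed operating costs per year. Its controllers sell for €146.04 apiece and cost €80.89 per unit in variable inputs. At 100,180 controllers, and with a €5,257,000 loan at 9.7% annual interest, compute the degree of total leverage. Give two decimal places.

6.10

Contribution at this volume is 100,180 × €65.15 = €6,526,727.00.
Operating income = contribution − fixed costs = €6,526,727.00 − €4,947,100 = €1,579,627.00. Interest = €509,929.00.
DOL = €6,526,727.00 ÷ €1,579,627.00 = 4.1318; DFL = €1,579,627.00 ÷ €1,069,698.00 = 1.4767.
DCL = DOL × DFL = 4.1318 × 1.4767 = 6.1014.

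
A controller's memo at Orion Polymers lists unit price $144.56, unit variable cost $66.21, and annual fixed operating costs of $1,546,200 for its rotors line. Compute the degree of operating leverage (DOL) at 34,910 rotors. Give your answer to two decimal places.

Total contribution margin = 34,910 × $78.35 = $2,735,198.50.
Operating income = contribution − fixed costs = $2,735,198.50 − $1,546,200 = $1,188,998.50.
Degree of operating leverage = $2,735,198.50 / $1,188,998.50 = 2.3004.

2.30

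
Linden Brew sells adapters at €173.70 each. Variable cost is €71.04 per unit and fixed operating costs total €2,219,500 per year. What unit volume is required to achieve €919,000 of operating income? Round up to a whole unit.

30,572 adapters

Unit CM = price − variable cost = €173.70 − €71.04 = €102.66.
Required volume = (fixed costs + target profit) ÷ CM = (€2,219,500 + €919,000) ÷ €102.66 = 30,571.79, so 30,572 adapters.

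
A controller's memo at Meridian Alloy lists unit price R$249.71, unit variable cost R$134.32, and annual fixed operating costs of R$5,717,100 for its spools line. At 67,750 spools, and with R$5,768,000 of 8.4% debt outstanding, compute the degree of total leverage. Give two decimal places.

Contribution at this volume is 67,750 × R$115.39 = R$7,817,672.50.
Operating income = contribution − fixed costs = R$7,817,672.50 − R$5,717,100 = R$2,100,572.50. Interest = R$484,512.00.
DOL = R$7,817,672.50 ÷ R$2,100,572.50 = 3.7217; DFL = R$2,100,572.50 ÷ R$1,616,060.50 = 1.2998.
Combined leverage = 3.7217 × 1.2998 = 4.8375.

4.84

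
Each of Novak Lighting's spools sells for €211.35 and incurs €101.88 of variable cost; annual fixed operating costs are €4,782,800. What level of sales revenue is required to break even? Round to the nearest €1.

€9,233,989

Contribution margin per unit = €211.35 − €101.88 = €109.47, a CM ratio of €109.47 ÷ €211.35 = 0.5180.
Break-even sales = FC ÷ CM ratio = €4,782,800 × €211.35 / €109.47 = €9,233,989.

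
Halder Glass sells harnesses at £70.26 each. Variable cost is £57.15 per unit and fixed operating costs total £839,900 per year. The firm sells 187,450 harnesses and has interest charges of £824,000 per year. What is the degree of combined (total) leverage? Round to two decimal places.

Contribution at this volume is 187,450 × £13.11 = £2,457,469.50.
Operating income = contribution − fixed costs = £2,457,469.50 − £839,900 = £1,617,569.50. Interest = £824,000.00, so EBIT − I = £793,569.50.
DCL = contribution ÷ (EBIT − I) = £2,457,469.50 ÷ £793,569.50 = 3.0967.

3.10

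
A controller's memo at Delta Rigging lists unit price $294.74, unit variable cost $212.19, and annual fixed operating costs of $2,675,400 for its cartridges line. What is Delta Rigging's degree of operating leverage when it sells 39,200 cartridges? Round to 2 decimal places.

5.77

Contribution at this volume is 39,200 × $82.55 = $3,235,960.00.
Subtracting fixed costs: EBIT = $3,235,960.00 − $2,675,400 = $560,560.00.
DOL = contribution ÷ EBIT = $3,235,960.00 ÷ $560,560.00 = 5.7727.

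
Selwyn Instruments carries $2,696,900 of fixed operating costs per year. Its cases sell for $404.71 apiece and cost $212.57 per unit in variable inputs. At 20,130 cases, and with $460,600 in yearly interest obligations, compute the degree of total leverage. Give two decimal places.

5.45

Total contribution margin = 20,130 × $192.14 = $3,867,778.20.
Subtracting fixed costs: EBIT = $3,867,778.20 − $2,696,900 = $1,170,878.20. Interest = $460,600.00, so EBIT − I = $710,278.20.
Degree of total leverage = total CM / (EBIT − interest) = $3,867,778.20 / $710,278.20 = 5.4454.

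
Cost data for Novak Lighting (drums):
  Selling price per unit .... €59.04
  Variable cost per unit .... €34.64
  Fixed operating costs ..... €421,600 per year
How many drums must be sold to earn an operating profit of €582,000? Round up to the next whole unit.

Contribution margin per unit = €59.04 − €34.64 = €24.40.
Units = (FC + target) / CM = (€421,600 + €582,000) / €24.40 = 41,131.15, so 41,132 drums.

41,132 drums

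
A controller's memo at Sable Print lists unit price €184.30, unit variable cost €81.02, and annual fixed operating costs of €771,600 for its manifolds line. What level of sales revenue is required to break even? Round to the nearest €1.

€1,376,897

Contribution margin per unit = €184.30 − €81.02 = €103.28, a CM ratio of €103.28 ÷ €184.30 = 0.5604.
Break-even revenue = fixed costs × price ÷ CM = €771,600 × €184.30 ÷ €103.28 = €1,376,897.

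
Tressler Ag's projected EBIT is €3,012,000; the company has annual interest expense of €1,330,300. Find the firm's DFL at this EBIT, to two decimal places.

1.79

Annual interest charges come to €1,330,300.00.
Degree of financial leverage = EBIT / (EBIT − interest) = €3,012,000 / €1,681,700.00 = 1.7910.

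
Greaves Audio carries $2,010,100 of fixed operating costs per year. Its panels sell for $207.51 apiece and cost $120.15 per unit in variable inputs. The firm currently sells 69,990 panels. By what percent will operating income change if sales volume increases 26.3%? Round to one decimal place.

Total contribution margin = 69,990 × $87.36 = $6,114,326.40.
Subtracting fixed costs: EBIT = $6,114,326.40 − $2,010,100 = $4,104,226.40.
DOL = contribution ÷ EBIT = $6,114,326.40 ÷ $4,104,226.40 = 1.4898.
So EBIT moves 1.4898 × (+26.3%) = +39.2%.

+39.2%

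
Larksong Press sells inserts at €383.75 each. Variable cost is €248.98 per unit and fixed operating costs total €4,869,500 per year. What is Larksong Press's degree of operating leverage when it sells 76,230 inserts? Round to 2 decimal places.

1.90

Contribution at this volume is 76,230 × €134.77 = €10,273,517.10.
Operating income = contribution − fixed costs = €10,273,517.10 − €4,869,500 = €5,404,017.10.
Degree of operating leverage = €10,273,517.10 / €5,404,017.10 = 1.9011.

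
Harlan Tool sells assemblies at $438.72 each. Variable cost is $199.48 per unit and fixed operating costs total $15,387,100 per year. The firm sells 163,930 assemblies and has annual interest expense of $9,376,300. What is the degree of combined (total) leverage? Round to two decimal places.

Total contribution margin = 163,930 × $239.24 = $39,218,613.20.
Subtracting fixed costs: EBIT = $39,218,613.20 − $15,387,100 = $23,831,513.20. Interest = $9,376,300.00, so EBIT − I = $14,455,213.20.
DCL = contribution ÷ (EBIT − I) = $39,218,613.20 ÷ $14,455,213.20 = 2.7131.

2.71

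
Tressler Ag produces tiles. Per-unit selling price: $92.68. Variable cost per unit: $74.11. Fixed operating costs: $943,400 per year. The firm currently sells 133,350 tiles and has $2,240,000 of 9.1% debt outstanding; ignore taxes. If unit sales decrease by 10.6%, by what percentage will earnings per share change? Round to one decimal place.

-19.7%

Total contribution margin = 133,350 × $18.57 = $2,476,309.50.
Subtracting fixed costs: EBIT = $2,476,309.50 − $943,400 = $1,532,909.50.
Interest = $203,840.00, so EBIT − I = $1,329,069.50.
DCL = total CM / (EBIT − I) = $2,476,309.50 / $1,329,069.50 = 1.8632.
EPS therefore changes by 1.8632 × (-10.6%) = -19.7%.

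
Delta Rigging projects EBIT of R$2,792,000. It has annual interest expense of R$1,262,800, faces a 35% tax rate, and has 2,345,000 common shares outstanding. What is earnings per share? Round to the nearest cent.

R$0.42

Pre-tax income = R$2,792,000 − R$1,262,800.00 = R$1,529,200.00.
After tax at 35%: net income = R$1,529,200.00 × 0.65 = R$993,980.00.
EPS = R$993,980.00 ÷ 2,345,000 = R$0.42.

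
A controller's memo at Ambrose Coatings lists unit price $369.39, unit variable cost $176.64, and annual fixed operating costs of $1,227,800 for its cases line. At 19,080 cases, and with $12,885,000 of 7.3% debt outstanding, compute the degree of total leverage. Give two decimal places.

2.44

Total contribution margin = 19,080 × $192.75 = $3,677,670.00.
EBIT = $3,677,670.00 − $1,227,800 = $2,449,870.00. Interest = $940,605.00, so EBIT − I = $1,509,265.00.
Degree of total leverage = total CM / (EBIT − interest) = $3,677,670.00 / $1,509,265.00 = 2.4367.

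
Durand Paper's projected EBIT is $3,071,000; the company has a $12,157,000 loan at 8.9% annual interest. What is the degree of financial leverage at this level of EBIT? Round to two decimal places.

Interest = $1,081,973.00.
DFL = EBIT ÷ (EBIT − I) = $3,071,000 ÷ ($3,071,000 − $1,081,973.00) = $3,071,000 ÷ $1,989,027.00 = 1.5440.

1.54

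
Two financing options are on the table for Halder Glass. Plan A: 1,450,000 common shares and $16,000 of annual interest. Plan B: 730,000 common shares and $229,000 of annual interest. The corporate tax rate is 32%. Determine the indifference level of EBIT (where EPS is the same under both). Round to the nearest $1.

At indifference, (EBIT − 16,000)(1 − t)/1,450,000 = (EBIT − 229,000)(1 − t)/730,000.
Cancelling (1 − t) and cross-multiplying: 730,000·(EBIT − 16,000) = 1,450,000·(EBIT − 229,000).
EBIT × (1,450,000 − 730,000) = 229,000 × 1,450,000 − 16,000 × 730,000 = 320,370,000,000, so EBIT = 320,370,000,000 ÷ 720,000 = 444,958.33.

$444,958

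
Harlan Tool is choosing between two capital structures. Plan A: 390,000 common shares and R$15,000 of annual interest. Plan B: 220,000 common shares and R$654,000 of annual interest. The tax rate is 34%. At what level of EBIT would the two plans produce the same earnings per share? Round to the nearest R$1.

R$1,480,941

Set EPS_A = EPS_B: (EBIT − R$15,000)(1 − 0.34) ÷ 390,000 = (EBIT − R$654,000)(1 − 0.34) ÷ 220,000.
Cancelling (1 − t) and cross-multiplying: 220,000·(EBIT − 15,000) = 390,000·(EBIT − 654,000).
EBIT × (390,000 − 220,000) = 654,000 × 390,000 − 15,000 × 220,000 = 251,760,000,000, so EBIT = 251,760,000,000 ÷ 170,000 = 1,480,941.18.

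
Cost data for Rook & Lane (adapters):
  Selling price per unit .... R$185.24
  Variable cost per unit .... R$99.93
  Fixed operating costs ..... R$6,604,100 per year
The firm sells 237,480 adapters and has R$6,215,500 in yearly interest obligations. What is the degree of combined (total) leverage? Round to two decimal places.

Total contribution margin = 237,480 × R$85.31 = R$20,259,418.80.
Operating income = contribution − fixed costs = R$20,259,418.80 − R$6,604,100 = R$13,655,318.80. Interest = R$6,215,500.00.
DOL = R$20,259,418.80 ÷ R$13,655,318.80 = 1.4836; DFL = R$13,655,318.80 ÷ R$7,439,818.80 = 1.8354.
Combined leverage = 1.4836 × 1.8354 = 2.7230.

2.72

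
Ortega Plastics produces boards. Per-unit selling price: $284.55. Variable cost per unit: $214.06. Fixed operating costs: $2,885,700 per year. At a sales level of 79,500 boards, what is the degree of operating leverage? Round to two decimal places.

2.06

Contribution at this volume is 79,500 × $70.49 = $5,603,955.00.
Operating income = contribution − fixed costs = $5,603,955.00 − $2,885,700 = $2,718,255.00.
DOL = contribution ÷ EBIT = $5,603,955.00 ÷ $2,718,255.00 = 2.0616.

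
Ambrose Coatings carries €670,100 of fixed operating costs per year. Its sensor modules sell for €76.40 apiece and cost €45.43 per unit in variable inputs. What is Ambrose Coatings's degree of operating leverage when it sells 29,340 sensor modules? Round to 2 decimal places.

Contribution at this volume is 29,340 × €30.97 = €908,659.80.
Subtracting fixed costs: EBIT = €908,659.80 − €670,100 = €238,559.80.
So DOL = total CM / EBIT = €908,659.80 / €238,559.80 = 3.8089.

3.81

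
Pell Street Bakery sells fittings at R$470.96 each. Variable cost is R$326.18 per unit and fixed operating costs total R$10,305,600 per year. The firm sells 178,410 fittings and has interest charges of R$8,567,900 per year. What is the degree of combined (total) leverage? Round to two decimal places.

Total contribution margin = 178,410 × R$144.78 = R$25,830,199.80.
Subtracting fixed costs: EBIT = R$25,830,199.80 − R$10,305,600 = R$15,524,599.80. Interest = R$8,567,900.00, so EBIT − I = R$6,956,699.80.
DCL = contribution ÷ (EBIT − I) = R$25,830,199.80 ÷ R$6,956,699.80 = 3.7130.

3.71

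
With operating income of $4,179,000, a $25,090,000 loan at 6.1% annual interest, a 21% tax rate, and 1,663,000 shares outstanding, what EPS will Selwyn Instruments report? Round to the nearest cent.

$1.26

Interest = $1,530,490.00, so EBT = $4,179,000 − $1,530,490.00 = $2,648,510.00.
After tax at 21%: net income = $2,648,510.00 × 0.79 = $2,092,322.90.
Per share: $2,092,322.90 / 1,663,000 shares = $1.26.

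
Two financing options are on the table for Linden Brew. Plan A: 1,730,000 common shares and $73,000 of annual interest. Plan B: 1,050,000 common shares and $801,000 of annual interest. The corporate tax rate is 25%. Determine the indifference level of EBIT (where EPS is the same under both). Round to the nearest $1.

$1,925,118

At indifference, (EBIT − 73,000)(1 − t)/1,730,000 = (EBIT − 801,000)(1 − t)/1,050,000.
The (1 − t) factor cancels: (EBIT − 73,000) × 1,050,000 = (EBIT − 801,000) × 1,730,000.
Solving, EBIT = (801,000·1,730,000 − 73,000·1,050,000) / (1,730,000 − 1,050,000) = 1,309,080,000,000 / 680,000 = 1,925,117.65.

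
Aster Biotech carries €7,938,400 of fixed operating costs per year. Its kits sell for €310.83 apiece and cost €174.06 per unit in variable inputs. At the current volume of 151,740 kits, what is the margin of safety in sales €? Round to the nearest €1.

Contribution margin per unit = €310.83 − €174.06 = €136.77. Break-even units = €7,938,400 ÷ €136.77 = 58,041.97; break-even revenue = 58,041.97 × €310.83 = €18,041,185.00.
Current sales = 151,740 × €310.83 = €47,165,344.20.
Margin of safety = €47,165,344.20 − €18,041,185.00 = €29,124,159.

€29,124,159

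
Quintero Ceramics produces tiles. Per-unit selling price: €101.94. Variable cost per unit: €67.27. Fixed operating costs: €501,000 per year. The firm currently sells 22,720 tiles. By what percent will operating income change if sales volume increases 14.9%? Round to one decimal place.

+40.9%

Total contribution margin = 22,720 × €34.67 = €787,702.40.
EBIT = €787,702.40 − €501,000 = €286,702.40.
DOL = contribution ÷ EBIT = €787,702.40 ÷ €286,702.40 = 2.7475.
Operating income changes by 2.7475 × +14.9% = +40.9%.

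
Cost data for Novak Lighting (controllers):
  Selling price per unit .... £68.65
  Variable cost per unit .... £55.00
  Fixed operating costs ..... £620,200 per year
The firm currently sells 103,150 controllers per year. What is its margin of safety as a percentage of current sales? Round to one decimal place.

56.0%

Contribution margin per unit = £68.65 − £55.00 = £13.65. Break-even units = £620,200 ÷ £13.65 = 45,435.90; break-even revenue = 45,435.90 × £68.65 = £3,119,174.36.
Actual sales revenue = 103,150 × £68.65 = £7,081,247.50.
Margin of safety = (£7,081,247.50 − £3,119,174.36) ÷ £7,081,247.50 = 56.0%.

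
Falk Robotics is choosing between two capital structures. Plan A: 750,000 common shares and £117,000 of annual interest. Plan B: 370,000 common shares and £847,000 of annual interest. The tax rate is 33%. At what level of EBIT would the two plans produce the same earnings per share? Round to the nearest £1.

At indifference, (EBIT − 117,000)(1 − t)/750,000 = (EBIT − 847,000)(1 − t)/370,000.
The (1 − t) factor cancels: (EBIT − 117,000) × 370,000 = (EBIT − 847,000) × 750,000.
EBIT × (750,000 − 370,000) = 847,000 × 750,000 − 117,000 × 370,000 = 591,960,000,000, so EBIT = 591,960,000,000 ÷ 380,000 = 1,557,789.47.

£1,557,789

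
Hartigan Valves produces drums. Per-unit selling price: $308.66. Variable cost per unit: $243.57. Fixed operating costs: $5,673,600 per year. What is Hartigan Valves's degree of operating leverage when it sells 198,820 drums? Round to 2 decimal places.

Total contribution margin = 198,820 × $65.09 = $12,941,193.80.
EBIT = $12,941,193.80 − $5,673,600 = $7,267,593.80.
Degree of operating leverage = $12,941,193.80 / $7,267,593.80 = 1.7807.

1.78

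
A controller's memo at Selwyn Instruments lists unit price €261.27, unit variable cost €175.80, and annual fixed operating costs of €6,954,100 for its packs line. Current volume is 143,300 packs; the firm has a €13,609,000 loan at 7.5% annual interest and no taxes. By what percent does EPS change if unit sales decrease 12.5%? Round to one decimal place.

Total contribution margin = 143,300 × €85.47 = €12,247,851.00.
Operating income = contribution − fixed costs = €12,247,851.00 − €6,954,100 = €5,293,751.00.
Interest = €1,020,675.00, so EBIT − I = €4,273,076.00.
DCL = total CM / (EBIT − I) = €12,247,851.00 / €4,273,076.00 = 2.8663.
%ΔEPS = DCL × %ΔSales = 2.8663 × -12.5% = -35.8%.

-35.8%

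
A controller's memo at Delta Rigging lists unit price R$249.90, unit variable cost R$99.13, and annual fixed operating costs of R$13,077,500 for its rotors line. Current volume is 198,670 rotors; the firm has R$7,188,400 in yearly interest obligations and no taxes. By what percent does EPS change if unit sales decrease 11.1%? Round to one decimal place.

-34.3%

Total contribution margin = 198,670 × R$150.77 = R$29,953,475.90.
EBIT = R$29,953,475.90 − R$13,077,500 = R$16,875,975.90.
After interest of R$7,188,400.00, pre-tax earnings = R$9,687,575.90.
Degree of combined leverage = contribution ÷ (EBIT − I) = R$29,953,475.90 ÷ R$9,687,575.90 = 3.0919.
EPS therefore changes by 3.0919 × (-11.1%) = -34.3%.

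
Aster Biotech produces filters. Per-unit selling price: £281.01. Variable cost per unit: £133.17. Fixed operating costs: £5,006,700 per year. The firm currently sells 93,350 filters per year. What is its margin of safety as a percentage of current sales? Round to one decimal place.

63.7%

Unit CM = price − variable cost = £281.01 − £133.17 = £147.84. Break-even units = £5,006,700 ÷ £147.84 = 33,865.67; break-even revenue = 33,865.67 × £281.01 = £9,516,590.69.
Actual sales revenue = 93,350 × £281.01 = £26,232,283.50.
Margin of safety = (£26,232,283.50 − £9,516,590.69) ÷ £26,232,283.50 = 63.7%.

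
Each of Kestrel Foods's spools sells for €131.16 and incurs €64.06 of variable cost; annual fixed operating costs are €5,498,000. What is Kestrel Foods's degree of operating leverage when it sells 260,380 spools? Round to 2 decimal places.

1.46

Contribution at this volume is 260,380 × €67.10 = €17,471,498.00.
EBIT = €17,471,498.00 − €5,498,000 = €11,973,498.00.
So DOL = total CM / EBIT = €17,471,498.00 / €11,973,498.00 = 1.4592.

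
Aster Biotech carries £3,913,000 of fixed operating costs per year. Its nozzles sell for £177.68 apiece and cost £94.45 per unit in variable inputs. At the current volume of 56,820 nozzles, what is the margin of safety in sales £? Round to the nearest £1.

£1,742,277

Unit CM = price − variable cost = £177.68 − £94.45 = £83.23. Break-even units = £3,913,000 ÷ £83.23 = 47,014.30; break-even revenue = 47,014.30 × £177.68 = £8,353,500.42.
Actual sales revenue = 56,820 × £177.68 = £10,095,777.60.
Margin of safety = £10,095,777.60 − £8,353,500.42 = £1,742,277.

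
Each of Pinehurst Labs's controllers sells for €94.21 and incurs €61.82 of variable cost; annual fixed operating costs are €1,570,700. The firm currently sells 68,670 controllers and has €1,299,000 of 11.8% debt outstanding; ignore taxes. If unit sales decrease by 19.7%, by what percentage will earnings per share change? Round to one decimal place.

-87.6%

Total contribution margin = 68,670 × €32.39 = €2,224,221.30.
Subtracting fixed costs: EBIT = €2,224,221.30 − €1,570,700 = €653,521.30.
After interest of €153,282.00, pre-tax earnings = €500,239.30.
Degree of combined leverage = contribution ÷ (EBIT − I) = €2,224,221.30 ÷ €500,239.30 = 4.4463.
EPS therefore changes by 4.4463 × (-19.7%) = -87.6%.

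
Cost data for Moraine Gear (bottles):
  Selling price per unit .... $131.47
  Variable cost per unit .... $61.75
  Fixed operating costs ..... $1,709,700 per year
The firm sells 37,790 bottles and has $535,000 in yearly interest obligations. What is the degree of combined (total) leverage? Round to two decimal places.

6.76

Contribution at this volume is 37,790 × $69.72 = $2,634,718.80.
Operating income = contribution − fixed costs = $2,634,718.80 − $1,709,700 = $925,018.80. Interest = $535,000.00, so EBIT − I = $390,018.80.
DCL = contribution ÷ (EBIT − I) = $2,634,718.80 ÷ $390,018.80 = 6.7554.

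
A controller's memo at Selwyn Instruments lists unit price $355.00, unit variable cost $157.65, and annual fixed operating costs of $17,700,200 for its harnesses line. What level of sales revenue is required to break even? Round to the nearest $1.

CM per unit = $355.00 − $157.65 = $197.35; CM ratio = $197.35 / $355.00 = 0.5559.
Break-even revenue = fixed costs × price ÷ CM = $17,700,200 × $355.00 ÷ $197.35 = $31,839,731.

$31,839,731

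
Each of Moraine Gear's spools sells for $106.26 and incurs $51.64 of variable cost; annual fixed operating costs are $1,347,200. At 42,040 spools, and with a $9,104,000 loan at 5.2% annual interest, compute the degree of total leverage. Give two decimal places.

At 42,040 units, contribution = 42,040 × $54.62 = $2,296,224.80.
Subtracting fixed costs: EBIT = $2,296,224.80 − $1,347,200 = $949,024.80. Interest = $473,408.00, so EBIT − I = $475,616.80.
DCL = contribution ÷ (EBIT − I) = $2,296,224.80 ÷ $475,616.80 = 4.8279.

4.83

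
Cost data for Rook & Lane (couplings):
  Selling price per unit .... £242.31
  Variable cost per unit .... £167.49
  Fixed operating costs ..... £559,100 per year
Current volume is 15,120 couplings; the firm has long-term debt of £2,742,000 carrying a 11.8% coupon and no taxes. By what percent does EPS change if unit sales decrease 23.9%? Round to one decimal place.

-108.7%

At 15,120 units, contribution = 15,120 × £74.82 = £1,131,278.40.
Operating income = contribution − fixed costs = £1,131,278.40 − £559,100 = £572,178.40.
Interest = £323,556.00, so EBIT − I = £248,622.40.
Degree of combined leverage = contribution ÷ (EBIT − I) = £1,131,278.40 ÷ £248,622.40 = 4.5502.
EPS therefore changes by 4.5502 × (-23.9%) = -108.7%.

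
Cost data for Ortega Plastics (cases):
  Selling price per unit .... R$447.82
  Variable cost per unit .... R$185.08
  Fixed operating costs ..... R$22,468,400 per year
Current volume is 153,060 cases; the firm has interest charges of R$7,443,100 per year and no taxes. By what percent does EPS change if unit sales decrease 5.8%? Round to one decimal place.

Contribution at this volume is 153,060 × R$262.74 = R$40,214,984.40.
EBIT = R$40,214,984.40 − R$22,468,400 = R$17,746,584.40.
After interest of R$7,443,100.00, pre-tax earnings = R$10,303,484.40.
DCL = total CM / (EBIT − I) = R$40,214,984.40 / R$10,303,484.40 = 3.9030.
%ΔEPS = DCL × %ΔSales = 3.9030 × -5.8% = -22.6%.

-22.6%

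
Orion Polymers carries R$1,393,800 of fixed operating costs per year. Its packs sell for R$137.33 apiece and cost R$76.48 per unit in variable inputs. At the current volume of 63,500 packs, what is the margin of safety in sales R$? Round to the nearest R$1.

R$5,574,842

Contribution margin per unit = R$137.33 − R$76.48 = R$60.85. Break-even units = R$1,393,800 ÷ R$60.85 = 22,905.51; break-even revenue = 22,905.51 × R$137.33 = R$3,145,613.05.
Actual sales revenue = 63,500 × R$137.33 = R$8,720,455.00.
Margin of safety = R$8,720,455.00 − R$3,145,613.05 = R$5,574,842.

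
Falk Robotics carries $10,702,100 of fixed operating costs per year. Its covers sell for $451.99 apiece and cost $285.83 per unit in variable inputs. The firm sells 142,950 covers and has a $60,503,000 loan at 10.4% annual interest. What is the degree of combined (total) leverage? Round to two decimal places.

3.51

At 142,950 units, contribution = 142,950 × $166.16 = $23,752,572.00.
EBIT = $23,752,572.00 − $10,702,100 = $13,050,472.00. Interest = $6,292,312.00.
DOL = $23,752,572.00 ÷ $13,050,472.00 = 1.8201; DFL = $13,050,472.00 ÷ $6,758,160.00 = 1.9311.
Combined leverage = 1.8201 × 1.9311 = 3.5148.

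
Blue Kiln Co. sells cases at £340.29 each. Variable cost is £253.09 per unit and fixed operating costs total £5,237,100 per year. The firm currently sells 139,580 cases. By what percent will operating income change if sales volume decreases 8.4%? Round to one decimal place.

-14.7%

Total contribution margin = 139,580 × £87.20 = £12,171,376.00.
Operating income = contribution − fixed costs = £12,171,376.00 − £5,237,100 = £6,934,276.00.
DOL = contribution ÷ EBIT = £12,171,376.00 ÷ £6,934,276.00 = 1.7552.
%ΔEBIT = DOL × %ΔSales = 1.7552 × -8.4% = -14.7%.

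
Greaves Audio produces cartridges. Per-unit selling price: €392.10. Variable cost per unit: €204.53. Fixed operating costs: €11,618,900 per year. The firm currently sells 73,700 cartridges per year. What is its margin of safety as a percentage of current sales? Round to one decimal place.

16.0%

Contribution margin per unit = €392.10 − €204.53 = €187.57. Break-even units = €11,618,900 ÷ €187.57 = 61,944.34; break-even revenue = 61,944.34 × €392.10 = €24,288,376.02.
Current sales = 73,700 × €392.10 = €28,897,770.00.
Margin of safety = (€28,897,770.00 − €24,288,376.02) ÷ €28,897,770.00 = 16.0%.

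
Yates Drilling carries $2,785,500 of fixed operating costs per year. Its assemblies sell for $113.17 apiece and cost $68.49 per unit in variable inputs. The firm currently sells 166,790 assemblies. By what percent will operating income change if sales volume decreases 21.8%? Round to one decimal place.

-34.8%

Total contribution margin = 166,790 × $44.68 = $7,452,177.20.
Subtracting fixed costs: EBIT = $7,452,177.20 − $2,785,500 = $4,666,677.20.
DOL = contribution ÷ EBIT = $7,452,177.20 ÷ $4,666,677.20 = 1.5969.
Operating income changes by 1.5969 × -21.8% = -34.8%.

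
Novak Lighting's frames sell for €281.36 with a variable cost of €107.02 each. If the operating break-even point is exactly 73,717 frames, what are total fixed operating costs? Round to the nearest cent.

Contribution margin per unit = €281.36 − €107.02 = €174.34.
Fixed costs = break-even units × CM = 73,717 × €174.34 = €12,851,821.78.

€12,851,821.78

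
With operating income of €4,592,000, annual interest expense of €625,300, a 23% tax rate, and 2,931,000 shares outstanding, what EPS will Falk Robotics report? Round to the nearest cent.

Pre-tax income = €4,592,000 − €625,300.00 = €3,966,700.00.
Net income = €3,966,700.00 × (1 − 0.23) = €3,054,359.00.
Per share: €3,054,359.00 / 2,931,000 shares = €1.04.

€1.04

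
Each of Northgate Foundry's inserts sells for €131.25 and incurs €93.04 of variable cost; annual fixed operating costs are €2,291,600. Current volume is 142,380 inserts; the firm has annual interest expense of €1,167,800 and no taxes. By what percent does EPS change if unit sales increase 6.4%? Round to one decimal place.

+17.6%

Total contribution margin = 142,380 × €38.21 = €5,440,339.80.
Subtracting fixed costs: EBIT = €5,440,339.80 − €2,291,600 = €3,148,739.80.
Interest = €1,167,800.00, so EBIT − I = €1,980,939.80.
Degree of combined leverage = contribution ÷ (EBIT − I) = €5,440,339.80 ÷ €1,980,939.80 = 2.7463.
%ΔEPS = DCL × %ΔSales = 2.7463 × +6.4% = +17.6%.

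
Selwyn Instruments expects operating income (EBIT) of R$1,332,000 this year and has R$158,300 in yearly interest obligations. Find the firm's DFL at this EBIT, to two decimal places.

Annual interest charges come to R$158,300.00.
Degree of financial leverage = EBIT / (EBIT − interest) = R$1,332,000 / R$1,173,700.00 = 1.1349.

1.13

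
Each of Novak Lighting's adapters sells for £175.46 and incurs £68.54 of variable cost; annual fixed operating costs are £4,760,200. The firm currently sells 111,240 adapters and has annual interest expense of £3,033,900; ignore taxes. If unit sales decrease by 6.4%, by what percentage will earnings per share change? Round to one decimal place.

-18.6%

Total contribution margin = 111,240 × £106.92 = £11,893,780.80.
Subtracting fixed costs: EBIT = £11,893,780.80 − £4,760,200 = £7,133,580.80.
Interest = £3,033,900.00, so EBIT − I = £4,099,680.80.
DCL = total CM / (EBIT − I) = £11,893,780.80 / £4,099,680.80 = 2.9011.
EPS therefore changes by 2.9011 × (-6.4%) = -18.6%.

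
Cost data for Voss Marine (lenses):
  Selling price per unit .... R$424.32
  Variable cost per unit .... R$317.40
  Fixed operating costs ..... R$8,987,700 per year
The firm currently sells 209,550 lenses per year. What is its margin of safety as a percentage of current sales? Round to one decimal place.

Contribution margin per unit = R$424.32 − R$317.40 = R$106.92. Break-even units = R$8,987,700 ÷ R$106.92 = 84,060.04; break-even revenue = 84,060.04 × R$424.32 = R$35,668,358.25.
Actual sales revenue = 209,550 × R$424.32 = R$88,916,256.00.
Margin of safety = (R$88,916,256.00 − R$35,668,358.25) ÷ R$88,916,256.00 = 59.9%.

59.9%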